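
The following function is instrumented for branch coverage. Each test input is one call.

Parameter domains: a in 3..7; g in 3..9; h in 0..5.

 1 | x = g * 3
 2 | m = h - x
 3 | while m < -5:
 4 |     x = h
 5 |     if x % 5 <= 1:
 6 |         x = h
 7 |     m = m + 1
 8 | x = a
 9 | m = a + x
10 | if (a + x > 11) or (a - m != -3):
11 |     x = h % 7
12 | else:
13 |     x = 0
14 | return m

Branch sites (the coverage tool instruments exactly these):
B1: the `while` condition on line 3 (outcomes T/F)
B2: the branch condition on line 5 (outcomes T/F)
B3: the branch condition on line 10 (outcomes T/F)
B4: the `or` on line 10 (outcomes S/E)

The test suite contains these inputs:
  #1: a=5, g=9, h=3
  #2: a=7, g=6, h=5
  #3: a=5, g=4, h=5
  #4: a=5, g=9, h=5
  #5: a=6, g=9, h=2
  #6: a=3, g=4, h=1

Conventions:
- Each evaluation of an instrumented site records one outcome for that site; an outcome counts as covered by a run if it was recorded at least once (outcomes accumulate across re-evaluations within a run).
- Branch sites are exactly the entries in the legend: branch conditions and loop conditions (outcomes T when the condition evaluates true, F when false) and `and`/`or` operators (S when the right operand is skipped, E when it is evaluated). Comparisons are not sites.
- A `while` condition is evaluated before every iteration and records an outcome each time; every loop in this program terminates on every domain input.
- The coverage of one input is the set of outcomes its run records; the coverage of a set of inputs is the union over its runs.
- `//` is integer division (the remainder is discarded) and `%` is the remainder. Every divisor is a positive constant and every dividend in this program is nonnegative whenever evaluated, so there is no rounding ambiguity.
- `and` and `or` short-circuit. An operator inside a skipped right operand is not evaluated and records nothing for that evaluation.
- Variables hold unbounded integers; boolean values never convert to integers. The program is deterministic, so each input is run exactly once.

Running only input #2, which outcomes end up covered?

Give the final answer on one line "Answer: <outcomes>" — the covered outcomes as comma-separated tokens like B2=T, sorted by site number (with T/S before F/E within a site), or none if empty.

Running input #2 (a=7, g=6, h=5), event by event:
  B1->T, B2->T, B1->T, B2->T, B1->T, B2->T, B1->T, B2->T, B1->T, B2->T
  B1->T, B2->T, B1->T, B2->T, B1->T, B2->T, B1->F, B4->S, B3->T
distinct outcomes covered: B1=T, B1=F, B2=T, B3=T, B4=S

Answer: B1=T, B1=F, B2=T, B3=T, B4=S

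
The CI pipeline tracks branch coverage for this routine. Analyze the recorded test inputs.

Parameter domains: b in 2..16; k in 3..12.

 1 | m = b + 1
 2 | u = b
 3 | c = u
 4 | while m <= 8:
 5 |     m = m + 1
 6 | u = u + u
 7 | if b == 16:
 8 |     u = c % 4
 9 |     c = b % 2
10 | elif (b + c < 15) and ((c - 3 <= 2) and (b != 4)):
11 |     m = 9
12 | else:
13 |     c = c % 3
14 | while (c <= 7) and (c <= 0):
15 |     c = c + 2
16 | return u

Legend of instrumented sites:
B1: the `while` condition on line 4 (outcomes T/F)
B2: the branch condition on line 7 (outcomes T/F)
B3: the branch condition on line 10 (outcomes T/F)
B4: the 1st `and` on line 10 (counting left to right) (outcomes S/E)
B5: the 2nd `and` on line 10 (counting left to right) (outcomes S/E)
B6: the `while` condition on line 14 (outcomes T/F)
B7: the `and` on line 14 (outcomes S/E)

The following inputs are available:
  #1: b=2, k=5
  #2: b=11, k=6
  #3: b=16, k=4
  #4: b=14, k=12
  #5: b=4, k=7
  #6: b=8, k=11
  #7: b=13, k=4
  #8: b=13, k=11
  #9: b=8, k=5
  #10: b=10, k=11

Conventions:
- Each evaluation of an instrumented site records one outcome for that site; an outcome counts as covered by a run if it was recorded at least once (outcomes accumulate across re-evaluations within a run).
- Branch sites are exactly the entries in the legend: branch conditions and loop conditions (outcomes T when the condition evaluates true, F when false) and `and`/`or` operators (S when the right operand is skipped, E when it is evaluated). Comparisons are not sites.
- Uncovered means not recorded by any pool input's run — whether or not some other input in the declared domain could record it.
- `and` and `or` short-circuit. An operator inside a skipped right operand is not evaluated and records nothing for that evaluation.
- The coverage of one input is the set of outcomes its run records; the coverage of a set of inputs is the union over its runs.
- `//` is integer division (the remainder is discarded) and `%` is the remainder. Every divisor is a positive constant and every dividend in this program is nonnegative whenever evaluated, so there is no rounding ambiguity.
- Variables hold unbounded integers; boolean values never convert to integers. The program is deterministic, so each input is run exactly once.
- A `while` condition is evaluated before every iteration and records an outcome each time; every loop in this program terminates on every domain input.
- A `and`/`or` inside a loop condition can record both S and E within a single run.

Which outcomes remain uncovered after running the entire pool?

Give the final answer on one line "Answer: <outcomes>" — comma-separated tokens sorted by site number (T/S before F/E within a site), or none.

#1 (b=2, k=5) -> covered: B1=T, B1=F, B2=F, B3=T, B4=E, B5=E, B6=F, B7=E
#2 (b=11, k=6) -> covered: B1=F, B2=F, B3=F, B4=S, B6=F, B7=E
#3 (b=16, k=4) -> covered: B1=F, B2=T, B6=T, B6=F, B7=E
#4 (b=14, k=12) -> covered: B1=F, B2=F, B3=F, B4=S, B6=F, B7=E
#5 (b=4, k=7) -> covered: B1=T, B1=F, B2=F, B3=F, B4=E, B5=E, B6=F, B7=E
#6 (b=8, k=11) -> covered: B1=F, B2=F, B3=F, B4=S, B6=F, B7=E
#7 (b=13, k=4) -> covered: B1=F, B2=F, B3=F, B4=S, B6=F, B7=E
#8 (b=13, k=11) -> covered: B1=F, B2=F, B3=F, B4=S, B6=F, B7=E
#9 (b=8, k=5) -> covered: B1=F, B2=F, B3=F, B4=S, B6=F, B7=E
#10 (b=10, k=11) -> covered: B1=F, B2=F, B3=F, B4=S, B6=F, B7=E
union over the pool: B1=T, B1=F, B2=T, B2=F, B3=T, B3=F, B4=S, B4=E, B5=E, B6=T, B6=F, B7=E
uncovered (2 of 14): B5=S, B7=S

Answer: B5=S, B7=S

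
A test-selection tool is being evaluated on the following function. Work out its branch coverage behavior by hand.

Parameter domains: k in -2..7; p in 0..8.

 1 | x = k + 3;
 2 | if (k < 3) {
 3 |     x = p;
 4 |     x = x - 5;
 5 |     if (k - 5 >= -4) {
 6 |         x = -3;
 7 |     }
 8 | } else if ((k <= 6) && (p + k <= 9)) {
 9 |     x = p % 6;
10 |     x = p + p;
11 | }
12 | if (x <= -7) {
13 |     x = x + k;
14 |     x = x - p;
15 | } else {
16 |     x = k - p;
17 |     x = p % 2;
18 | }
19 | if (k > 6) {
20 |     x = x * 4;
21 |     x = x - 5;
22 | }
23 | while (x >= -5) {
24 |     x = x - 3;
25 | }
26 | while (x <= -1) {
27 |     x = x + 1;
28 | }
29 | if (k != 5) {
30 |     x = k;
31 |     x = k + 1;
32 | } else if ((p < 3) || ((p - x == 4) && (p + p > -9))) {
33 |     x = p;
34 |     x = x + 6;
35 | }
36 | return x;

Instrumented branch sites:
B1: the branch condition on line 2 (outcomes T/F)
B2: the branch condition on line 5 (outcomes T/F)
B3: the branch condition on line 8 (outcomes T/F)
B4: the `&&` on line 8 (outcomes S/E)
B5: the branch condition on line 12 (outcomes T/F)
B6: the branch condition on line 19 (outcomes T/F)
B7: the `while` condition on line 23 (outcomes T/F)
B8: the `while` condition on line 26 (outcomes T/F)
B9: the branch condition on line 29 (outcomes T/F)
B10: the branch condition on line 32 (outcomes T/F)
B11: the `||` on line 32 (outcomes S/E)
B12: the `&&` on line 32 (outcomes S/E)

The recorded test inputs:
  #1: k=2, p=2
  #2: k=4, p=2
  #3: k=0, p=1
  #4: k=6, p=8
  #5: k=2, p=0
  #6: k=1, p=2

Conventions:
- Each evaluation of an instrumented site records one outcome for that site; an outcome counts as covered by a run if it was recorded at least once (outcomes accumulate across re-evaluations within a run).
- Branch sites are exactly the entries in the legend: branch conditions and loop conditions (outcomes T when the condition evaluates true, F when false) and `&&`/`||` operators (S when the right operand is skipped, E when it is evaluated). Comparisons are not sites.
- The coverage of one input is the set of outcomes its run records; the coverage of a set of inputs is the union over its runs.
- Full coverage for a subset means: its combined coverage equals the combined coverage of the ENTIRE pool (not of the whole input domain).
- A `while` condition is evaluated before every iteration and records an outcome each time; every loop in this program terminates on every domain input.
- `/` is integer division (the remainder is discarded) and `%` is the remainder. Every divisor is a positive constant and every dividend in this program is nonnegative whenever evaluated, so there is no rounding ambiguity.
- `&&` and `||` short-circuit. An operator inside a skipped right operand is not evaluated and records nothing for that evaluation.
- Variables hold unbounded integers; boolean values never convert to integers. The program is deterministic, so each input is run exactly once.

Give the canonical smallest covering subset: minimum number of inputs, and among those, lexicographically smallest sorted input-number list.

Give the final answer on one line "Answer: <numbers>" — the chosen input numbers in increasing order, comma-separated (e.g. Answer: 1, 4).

input #1 (k=2, p=2): covers B1=T, B2=T, B5=F, B6=F, B7=T, B7=F, B8=T, B8=F, B9=T
input #2 (k=4, p=2): covers B1=F, B3=T, B4=E, B5=F, B6=F, B7=T, B7=F, B8=T, B8=F, B9=T
input #3 (k=0, p=1): covers B1=T, B2=F, B5=F, B6=F, B7=T, B7=F, B8=T, B8=F, B9=T
input #4 (k=6, p=8): covers B1=F, B3=F, B4=E, B5=F, B6=F, B7=T, B7=F, B8=T, B8=F, B9=T
input #5 (k=2, p=0): covers B1=T, B2=T, B5=F, B6=F, B7=T, B7=F, B8=T, B8=F, B9=T
input #6 (k=1, p=2): covers B1=T, B2=T, B5=F, B6=F, B7=T, B7=F, B8=T, B8=F, B9=T
pool-wide coverage (14 outcomes): B1=T, B1=F, B2=T, B2=F, B3=T, B3=F, B4=E, B5=F, B6=F, B7=T, B7=F, B8=T, B8=F, B9=T
every size-1 subset falls short of the 14 outcomes (best: 10/14)
every size-2 subset falls short of the 14 outcomes (best: 12/14)
every size-3 subset falls short of the 14 outcomes (best: 13/14)
inputs {1, 2, 3, 4} (size 4) cover everything; no size-4 subset with a lexicographically smaller index list covers all 14

Answer: 1, 2, 3, 4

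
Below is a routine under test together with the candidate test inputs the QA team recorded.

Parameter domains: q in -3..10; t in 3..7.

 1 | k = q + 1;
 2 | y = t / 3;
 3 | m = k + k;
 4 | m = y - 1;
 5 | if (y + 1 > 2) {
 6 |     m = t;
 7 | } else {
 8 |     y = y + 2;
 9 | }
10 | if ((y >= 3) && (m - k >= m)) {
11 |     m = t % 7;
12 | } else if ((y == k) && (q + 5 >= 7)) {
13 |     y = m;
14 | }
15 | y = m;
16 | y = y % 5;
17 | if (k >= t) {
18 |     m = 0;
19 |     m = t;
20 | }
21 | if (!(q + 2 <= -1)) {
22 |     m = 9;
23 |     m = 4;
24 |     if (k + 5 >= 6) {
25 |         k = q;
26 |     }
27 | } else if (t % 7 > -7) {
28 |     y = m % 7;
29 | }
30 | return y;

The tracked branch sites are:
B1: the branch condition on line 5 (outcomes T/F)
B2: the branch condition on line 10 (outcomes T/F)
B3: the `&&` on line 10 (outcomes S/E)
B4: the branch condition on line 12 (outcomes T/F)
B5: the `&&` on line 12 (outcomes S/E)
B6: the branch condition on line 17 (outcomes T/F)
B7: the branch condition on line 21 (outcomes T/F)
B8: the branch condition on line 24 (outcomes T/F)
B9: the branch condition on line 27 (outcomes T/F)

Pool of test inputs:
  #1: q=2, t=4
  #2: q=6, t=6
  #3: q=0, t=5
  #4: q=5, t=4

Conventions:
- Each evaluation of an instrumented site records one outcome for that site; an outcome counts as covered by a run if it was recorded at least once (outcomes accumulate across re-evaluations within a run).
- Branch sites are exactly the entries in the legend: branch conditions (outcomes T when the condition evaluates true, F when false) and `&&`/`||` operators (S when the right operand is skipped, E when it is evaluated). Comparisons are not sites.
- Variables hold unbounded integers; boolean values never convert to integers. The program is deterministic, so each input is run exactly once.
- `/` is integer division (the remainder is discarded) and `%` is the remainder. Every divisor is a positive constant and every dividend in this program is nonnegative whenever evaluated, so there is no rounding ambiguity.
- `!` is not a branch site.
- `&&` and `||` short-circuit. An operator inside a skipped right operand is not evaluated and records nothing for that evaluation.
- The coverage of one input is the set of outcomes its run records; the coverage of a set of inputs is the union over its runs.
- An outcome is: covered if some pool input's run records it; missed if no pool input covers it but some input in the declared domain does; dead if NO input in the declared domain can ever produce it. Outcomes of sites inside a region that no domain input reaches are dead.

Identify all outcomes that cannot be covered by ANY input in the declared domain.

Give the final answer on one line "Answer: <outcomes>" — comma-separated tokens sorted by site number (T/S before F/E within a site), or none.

running all 70 domain inputs and tallying outcomes:
  B9=F: unreachable across the whole domain -> dead
  reachable outcomes have witnesses, e.g. B1=T (e.g. q=-3, t=6), B1=F (e.g. q=-3, t=3), B2=T (e.g. q=-3, t=3), B2=F (e.g. q=-3, t=6)

Answer: B9=F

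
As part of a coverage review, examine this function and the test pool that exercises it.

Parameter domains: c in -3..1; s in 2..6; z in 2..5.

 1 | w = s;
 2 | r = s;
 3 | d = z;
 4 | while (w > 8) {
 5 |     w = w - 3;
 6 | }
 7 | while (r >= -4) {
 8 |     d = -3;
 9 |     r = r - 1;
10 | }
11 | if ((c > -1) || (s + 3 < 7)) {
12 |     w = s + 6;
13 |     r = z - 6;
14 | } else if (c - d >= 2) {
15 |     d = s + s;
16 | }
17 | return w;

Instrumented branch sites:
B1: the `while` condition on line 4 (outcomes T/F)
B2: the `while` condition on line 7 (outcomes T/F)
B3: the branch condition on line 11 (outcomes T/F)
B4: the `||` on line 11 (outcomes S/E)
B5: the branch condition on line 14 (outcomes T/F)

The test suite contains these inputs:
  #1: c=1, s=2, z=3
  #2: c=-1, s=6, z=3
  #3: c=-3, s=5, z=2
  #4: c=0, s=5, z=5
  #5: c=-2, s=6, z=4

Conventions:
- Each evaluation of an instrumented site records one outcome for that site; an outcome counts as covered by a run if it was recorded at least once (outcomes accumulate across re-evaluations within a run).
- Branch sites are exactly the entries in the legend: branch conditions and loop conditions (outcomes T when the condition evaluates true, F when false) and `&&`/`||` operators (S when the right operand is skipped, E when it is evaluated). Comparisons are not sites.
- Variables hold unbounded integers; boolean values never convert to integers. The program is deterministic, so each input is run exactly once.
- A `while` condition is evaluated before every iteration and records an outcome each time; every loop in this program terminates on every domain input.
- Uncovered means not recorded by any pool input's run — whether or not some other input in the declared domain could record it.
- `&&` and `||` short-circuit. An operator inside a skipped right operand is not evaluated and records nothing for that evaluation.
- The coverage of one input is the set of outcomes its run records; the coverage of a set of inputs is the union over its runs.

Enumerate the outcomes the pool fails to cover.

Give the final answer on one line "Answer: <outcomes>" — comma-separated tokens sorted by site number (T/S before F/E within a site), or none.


input #1 (c=1, s=2, z=3): events B1->F, B2->T, B2->T, B2->T, B2->T, B2->T, B2->T, B2->T, B2->F, B4->S, B3->T; covers B1=F, B2=T, B2=F, B3=T, B4=S
input #2 (c=-1, s=6, z=3): events B1->F, B2->T, B2->T, B2->T, B2->T, B2->T, B2->T, B2->T, B2->T, B2->T, B2->T, B2->T, B2->F, B4->E, ...; covers B1=F, B2=T, B2=F, B3=F, B4=E, B5=T
input #3 (c=-3, s=5, z=2): events B1->F, B2->T, B2->T, B2->T, B2->T, B2->T, B2->T, B2->T, B2->T, B2->T, B2->T, B2->F, B4->E, B3->F, ...; covers B1=F, B2=T, B2=F, B3=F, B4=E, B5=F
input #4 (c=0, s=5, z=5): events B1->F, B2->T, B2->T, B2->T, B2->T, B2->T, B2->T, B2->T, B2->T, B2->T, B2->T, B2->F, B4->S, B3->T; covers B1=F, B2=T, B2=F, B3=T, B4=S
input #5 (c=-2, s=6, z=4): events B1->F, B2->T, B2->T, B2->T, B2->T, B2->T, B2->T, B2->T, B2->T, B2->T, B2->T, B2->T, B2->F, B4->E, ...; covers B1=F, B2=T, B2=F, B3=F, B4=E, B5=F
union over the pool: B1=F, B2=T, B2=F, B3=T, B3=F, B4=S, B4=E, B5=T, B5=F
uncovered (1 of 10): B1=T
Answer: B1=T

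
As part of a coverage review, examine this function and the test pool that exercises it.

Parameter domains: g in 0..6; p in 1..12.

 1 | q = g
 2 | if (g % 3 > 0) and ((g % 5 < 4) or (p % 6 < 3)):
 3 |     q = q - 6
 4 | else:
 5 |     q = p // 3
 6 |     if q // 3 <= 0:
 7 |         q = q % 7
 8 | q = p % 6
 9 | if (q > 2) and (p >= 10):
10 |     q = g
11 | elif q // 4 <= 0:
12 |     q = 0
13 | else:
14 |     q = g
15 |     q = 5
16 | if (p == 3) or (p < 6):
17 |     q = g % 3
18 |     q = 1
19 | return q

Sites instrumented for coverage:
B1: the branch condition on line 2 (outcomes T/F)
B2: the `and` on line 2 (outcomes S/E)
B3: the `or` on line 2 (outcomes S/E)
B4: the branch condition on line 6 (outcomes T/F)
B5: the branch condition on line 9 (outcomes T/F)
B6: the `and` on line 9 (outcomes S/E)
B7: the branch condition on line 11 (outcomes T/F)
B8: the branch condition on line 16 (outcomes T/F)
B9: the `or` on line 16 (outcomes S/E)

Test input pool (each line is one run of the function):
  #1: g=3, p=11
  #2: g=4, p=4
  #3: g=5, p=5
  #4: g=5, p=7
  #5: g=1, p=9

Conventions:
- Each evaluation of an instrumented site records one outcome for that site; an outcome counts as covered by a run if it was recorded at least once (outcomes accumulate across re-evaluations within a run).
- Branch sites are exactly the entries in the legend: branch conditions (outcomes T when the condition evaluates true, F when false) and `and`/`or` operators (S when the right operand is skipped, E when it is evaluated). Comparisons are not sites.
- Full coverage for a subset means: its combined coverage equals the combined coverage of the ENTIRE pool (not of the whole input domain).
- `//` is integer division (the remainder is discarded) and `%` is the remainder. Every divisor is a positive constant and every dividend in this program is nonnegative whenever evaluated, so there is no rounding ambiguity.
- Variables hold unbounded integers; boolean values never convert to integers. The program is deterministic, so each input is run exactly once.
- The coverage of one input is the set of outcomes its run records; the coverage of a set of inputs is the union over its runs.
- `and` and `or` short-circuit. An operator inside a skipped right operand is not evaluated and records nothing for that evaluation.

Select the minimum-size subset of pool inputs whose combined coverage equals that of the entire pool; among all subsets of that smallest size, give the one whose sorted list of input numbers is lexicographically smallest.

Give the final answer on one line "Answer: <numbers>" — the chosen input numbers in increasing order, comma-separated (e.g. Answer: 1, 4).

input #1 (g=3, p=11): covers B1=F, B2=S, B4=F, B5=T, B6=E, B8=F, B9=E
input #2 (g=4, p=4): covers B1=F, B2=E, B3=E, B4=T, B5=F, B6=E, B7=F, B8=T, B9=E
input #3 (g=5, p=5): covers B1=T, B2=E, B3=S, B5=F, B6=E, B7=F, B8=T, B9=E
input #4 (g=5, p=7): covers B1=T, B2=E, B3=S, B5=F, B6=S, B7=T, B8=F, B9=E
input #5 (g=1, p=9): covers B1=T, B2=E, B3=S, B5=F, B6=E, B7=T, B8=F, B9=E
pool-wide coverage (17 outcomes): B1=T, B1=F, B2=S, B2=E, B3=S, B3=E, B4=T, B4=F, B5=T, B5=F, B6=S, B6=E, B7=T, B7=F, B8=T, B8=F, B9=E
every size-1 subset falls short of the 17 outcomes (best: 9/17)
every size-2 subset falls short of the 17 outcomes (best: 14/17)
the canonical winner is {1, 2, 4}: size 3, full 17-outcome coverage, earliest index list among size-3 covers

Answer: 1, 2, 4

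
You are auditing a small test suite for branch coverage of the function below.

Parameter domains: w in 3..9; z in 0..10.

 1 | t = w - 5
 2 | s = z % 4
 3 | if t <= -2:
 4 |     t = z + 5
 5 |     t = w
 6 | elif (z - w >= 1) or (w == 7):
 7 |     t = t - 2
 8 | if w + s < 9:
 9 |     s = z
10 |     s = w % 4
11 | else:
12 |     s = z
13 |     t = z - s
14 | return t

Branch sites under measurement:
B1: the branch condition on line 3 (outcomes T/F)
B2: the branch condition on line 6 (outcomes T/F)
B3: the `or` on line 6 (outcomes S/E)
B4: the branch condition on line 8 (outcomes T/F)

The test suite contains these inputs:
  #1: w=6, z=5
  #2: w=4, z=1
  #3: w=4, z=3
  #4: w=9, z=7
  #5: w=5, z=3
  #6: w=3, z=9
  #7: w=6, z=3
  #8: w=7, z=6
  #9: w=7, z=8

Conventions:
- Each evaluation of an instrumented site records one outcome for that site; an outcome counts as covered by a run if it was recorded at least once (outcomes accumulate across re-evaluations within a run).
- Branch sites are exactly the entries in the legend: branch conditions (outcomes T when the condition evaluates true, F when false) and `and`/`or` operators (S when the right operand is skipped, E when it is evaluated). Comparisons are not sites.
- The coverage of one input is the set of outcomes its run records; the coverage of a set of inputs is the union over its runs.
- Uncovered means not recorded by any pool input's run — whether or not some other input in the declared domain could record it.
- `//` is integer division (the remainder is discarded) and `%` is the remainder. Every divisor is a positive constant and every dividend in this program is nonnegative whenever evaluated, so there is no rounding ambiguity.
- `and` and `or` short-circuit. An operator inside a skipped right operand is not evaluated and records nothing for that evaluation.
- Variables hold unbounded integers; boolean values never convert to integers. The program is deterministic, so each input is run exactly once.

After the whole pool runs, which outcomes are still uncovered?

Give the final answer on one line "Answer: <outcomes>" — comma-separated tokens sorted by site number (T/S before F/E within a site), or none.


test 1 (w=6, z=5) fires B1->F, B3->E, B2->F, B4->T; hits B1=F, B2=F, B3=E, B4=T
test 2 (w=4, z=1) fires B1->F, B3->E, B2->F, B4->T; hits B1=F, B2=F, B3=E, B4=T
test 3 (w=4, z=3) fires B1->F, B3->E, B2->F, B4->T; hits B1=F, B2=F, B3=E, B4=T
test 4 (w=9, z=7) fires B1->F, B3->E, B2->F, B4->F; hits B1=F, B2=F, B3=E, B4=F
test 5 (w=5, z=3) fires B1->F, B3->E, B2->F, B4->T; hits B1=F, B2=F, B3=E, B4=T
test 6 (w=3, z=9) fires B1->T, B4->T; hits B1=T, B4=T
test 7 (w=6, z=3) fires B1->F, B3->E, B2->F, B4->F; hits B1=F, B2=F, B3=E, B4=F
test 8 (w=7, z=6) fires B1->F, B3->E, B2->T, B4->F; hits B1=F, B2=T, B3=E, B4=F
test 9 (w=7, z=8) fires B1->F, B3->S, B2->T, B4->T; hits B1=F, B2=T, B3=S, B4=T
union over the pool: B1=T, B1=F, B2=T, B2=F, B3=S, B3=E, B4=T, B4=F
uncovered (0 of 8): none
Answer: none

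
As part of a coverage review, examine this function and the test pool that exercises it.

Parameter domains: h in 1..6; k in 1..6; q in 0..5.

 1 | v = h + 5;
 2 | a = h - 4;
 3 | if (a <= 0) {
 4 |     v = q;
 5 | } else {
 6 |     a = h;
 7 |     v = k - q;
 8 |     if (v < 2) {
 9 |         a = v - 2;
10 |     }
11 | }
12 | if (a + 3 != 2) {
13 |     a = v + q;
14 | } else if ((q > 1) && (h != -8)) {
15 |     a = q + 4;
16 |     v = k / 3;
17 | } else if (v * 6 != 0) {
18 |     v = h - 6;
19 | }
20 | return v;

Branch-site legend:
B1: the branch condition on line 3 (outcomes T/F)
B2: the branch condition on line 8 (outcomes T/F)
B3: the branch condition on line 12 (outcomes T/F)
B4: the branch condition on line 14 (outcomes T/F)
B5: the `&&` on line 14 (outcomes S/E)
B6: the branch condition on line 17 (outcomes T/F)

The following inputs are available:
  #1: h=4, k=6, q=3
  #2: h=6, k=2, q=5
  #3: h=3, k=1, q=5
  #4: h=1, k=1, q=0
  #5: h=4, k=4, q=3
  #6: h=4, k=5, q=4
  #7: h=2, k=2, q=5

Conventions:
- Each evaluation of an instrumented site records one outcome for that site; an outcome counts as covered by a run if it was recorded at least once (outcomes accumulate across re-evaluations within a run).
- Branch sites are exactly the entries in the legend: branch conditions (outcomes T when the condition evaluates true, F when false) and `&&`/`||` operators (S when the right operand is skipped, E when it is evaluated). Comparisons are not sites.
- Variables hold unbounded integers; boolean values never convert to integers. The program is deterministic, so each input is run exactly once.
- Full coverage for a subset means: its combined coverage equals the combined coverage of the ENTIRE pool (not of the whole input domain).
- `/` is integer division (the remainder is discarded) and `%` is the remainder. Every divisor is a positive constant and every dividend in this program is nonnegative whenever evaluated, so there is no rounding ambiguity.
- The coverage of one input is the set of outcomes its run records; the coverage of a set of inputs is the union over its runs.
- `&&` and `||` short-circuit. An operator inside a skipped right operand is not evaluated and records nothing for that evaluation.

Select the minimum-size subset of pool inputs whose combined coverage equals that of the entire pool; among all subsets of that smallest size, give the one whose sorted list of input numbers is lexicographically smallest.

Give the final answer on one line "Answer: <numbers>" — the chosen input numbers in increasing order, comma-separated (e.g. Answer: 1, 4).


test 1 (h=4, k=6, q=3) hits B1=T, B3=T
test 2 (h=6, k=2, q=5) hits B1=F, B2=T, B3=T
test 3 (h=3, k=1, q=5) hits B1=T, B3=F, B4=T, B5=E
test 4 (h=1, k=1, q=0) hits B1=T, B3=T
test 5 (h=4, k=4, q=3) hits B1=T, B3=T
test 6 (h=4, k=5, q=4) hits B1=T, B3=T
test 7 (h=2, k=2, q=5) hits B1=T, B3=T
the full pool covers 7 outcomes: B1=T, B1=F, B2=T, B3=T, B3=F, B4=T, B5=E
size 1 is not enough: best union over all size-1 subsets is 4/7
size 2: inputs {2, 3} cover all 7 outcomes, and no lexicographically smaller subset of this size does
Answer: 2, 3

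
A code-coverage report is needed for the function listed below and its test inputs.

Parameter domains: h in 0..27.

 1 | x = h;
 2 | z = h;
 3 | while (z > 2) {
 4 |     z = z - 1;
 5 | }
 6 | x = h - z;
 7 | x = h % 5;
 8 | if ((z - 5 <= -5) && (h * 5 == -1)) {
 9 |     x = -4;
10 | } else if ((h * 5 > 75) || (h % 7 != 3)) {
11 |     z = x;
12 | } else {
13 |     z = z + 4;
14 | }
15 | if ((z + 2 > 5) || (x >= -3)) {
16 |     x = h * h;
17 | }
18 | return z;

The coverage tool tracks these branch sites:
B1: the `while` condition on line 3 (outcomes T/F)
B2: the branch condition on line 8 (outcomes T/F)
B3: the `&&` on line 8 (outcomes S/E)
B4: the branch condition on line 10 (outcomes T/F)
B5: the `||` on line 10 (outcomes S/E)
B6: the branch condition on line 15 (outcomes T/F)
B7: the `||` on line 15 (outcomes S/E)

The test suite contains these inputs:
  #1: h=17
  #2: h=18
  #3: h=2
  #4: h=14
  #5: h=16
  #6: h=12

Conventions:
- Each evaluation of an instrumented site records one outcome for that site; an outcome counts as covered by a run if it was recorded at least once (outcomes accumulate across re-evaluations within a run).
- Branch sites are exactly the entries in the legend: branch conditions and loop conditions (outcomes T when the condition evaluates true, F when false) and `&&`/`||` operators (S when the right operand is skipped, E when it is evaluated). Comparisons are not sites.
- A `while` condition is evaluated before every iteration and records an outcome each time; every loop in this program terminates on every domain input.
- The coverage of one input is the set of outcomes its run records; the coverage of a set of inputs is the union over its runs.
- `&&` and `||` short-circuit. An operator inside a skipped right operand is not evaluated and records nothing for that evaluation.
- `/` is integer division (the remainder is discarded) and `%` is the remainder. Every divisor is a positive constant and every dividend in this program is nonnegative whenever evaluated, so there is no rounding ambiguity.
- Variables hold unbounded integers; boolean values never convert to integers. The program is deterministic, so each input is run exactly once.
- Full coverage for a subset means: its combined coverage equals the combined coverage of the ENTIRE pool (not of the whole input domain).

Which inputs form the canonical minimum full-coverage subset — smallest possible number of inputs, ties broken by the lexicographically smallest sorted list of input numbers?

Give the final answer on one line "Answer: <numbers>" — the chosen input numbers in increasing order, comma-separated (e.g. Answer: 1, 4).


#1 (h=17) -> covered: B1=T, B1=F, B2=F, B3=S, B4=T, B5=S, B6=T, B7=E
#2 (h=18) -> covered: B1=T, B1=F, B2=F, B3=S, B4=T, B5=S, B6=T, B7=E
#3 (h=2) -> covered: B1=F, B2=F, B3=S, B4=T, B5=E, B6=T, B7=E
#4 (h=14) -> covered: B1=T, B1=F, B2=F, B3=S, B4=T, B5=E, B6=T, B7=S
#5 (h=16) -> covered: B1=T, B1=F, B2=F, B3=S, B4=T, B5=S, B6=T, B7=E
#6 (h=12) -> covered: B1=T, B1=F, B2=F, B3=S, B4=T, B5=E, B6=T, B7=E
union over all inputs: B1=T, B1=F, B2=F, B3=S, B4=T, B5=S, B5=E, B6=T, B7=S, B7=E (10 outcomes)
every size-1 subset falls short of the 10 outcomes (best: 8/10)
inputs {1, 4} (size 2) cover everything; no size-2 subset with a lexicographically smaller index list covers all 10
Answer: 1, 4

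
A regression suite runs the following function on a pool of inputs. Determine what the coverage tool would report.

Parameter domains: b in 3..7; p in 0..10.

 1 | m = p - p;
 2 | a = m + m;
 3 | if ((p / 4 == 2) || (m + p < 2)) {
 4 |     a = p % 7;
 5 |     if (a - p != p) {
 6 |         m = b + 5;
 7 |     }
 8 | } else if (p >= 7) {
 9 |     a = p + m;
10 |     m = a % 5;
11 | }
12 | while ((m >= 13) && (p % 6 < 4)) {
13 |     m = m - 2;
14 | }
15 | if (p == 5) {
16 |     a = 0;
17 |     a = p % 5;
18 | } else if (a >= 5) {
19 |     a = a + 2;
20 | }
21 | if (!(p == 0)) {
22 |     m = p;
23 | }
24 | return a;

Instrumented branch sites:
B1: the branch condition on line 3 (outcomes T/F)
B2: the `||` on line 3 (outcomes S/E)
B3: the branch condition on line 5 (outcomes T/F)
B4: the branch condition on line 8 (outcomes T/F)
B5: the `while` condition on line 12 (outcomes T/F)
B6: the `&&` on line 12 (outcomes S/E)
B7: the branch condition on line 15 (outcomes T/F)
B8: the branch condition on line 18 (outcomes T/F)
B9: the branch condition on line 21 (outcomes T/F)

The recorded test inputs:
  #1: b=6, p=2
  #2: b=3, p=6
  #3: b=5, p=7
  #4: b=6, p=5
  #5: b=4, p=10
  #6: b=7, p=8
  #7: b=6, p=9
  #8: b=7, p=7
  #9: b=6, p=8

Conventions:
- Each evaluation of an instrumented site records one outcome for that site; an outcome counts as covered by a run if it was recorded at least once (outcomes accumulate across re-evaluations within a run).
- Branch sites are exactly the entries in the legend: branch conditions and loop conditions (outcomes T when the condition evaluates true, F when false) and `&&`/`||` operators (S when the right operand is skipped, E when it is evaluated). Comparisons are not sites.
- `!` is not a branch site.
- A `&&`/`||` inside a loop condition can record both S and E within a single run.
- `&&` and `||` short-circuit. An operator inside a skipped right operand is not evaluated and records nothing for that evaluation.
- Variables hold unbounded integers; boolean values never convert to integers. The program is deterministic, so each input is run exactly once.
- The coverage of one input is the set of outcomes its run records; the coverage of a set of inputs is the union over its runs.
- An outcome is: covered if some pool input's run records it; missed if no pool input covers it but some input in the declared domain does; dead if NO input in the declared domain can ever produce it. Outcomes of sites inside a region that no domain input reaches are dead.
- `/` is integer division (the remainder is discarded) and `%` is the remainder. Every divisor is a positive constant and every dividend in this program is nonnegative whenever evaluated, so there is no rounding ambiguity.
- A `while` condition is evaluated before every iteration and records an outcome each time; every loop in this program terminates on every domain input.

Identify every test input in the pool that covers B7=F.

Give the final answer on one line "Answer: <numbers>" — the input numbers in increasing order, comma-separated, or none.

input #1 (b=6, p=2): produces B7=F
input #2 (b=3, p=6): produces B7=F
input #3 (b=5, p=7): produces B7=F
input #4 (b=6, p=5): does not produce B7=F
input #5 (b=4, p=10): produces B7=F
input #6 (b=7, p=8): produces B7=F
input #7 (b=6, p=9): produces B7=F
input #8 (b=7, p=7): produces B7=F
input #9 (b=6, p=8): produces B7=F

Answer: 1, 2, 3, 5, 6, 7, 8, 9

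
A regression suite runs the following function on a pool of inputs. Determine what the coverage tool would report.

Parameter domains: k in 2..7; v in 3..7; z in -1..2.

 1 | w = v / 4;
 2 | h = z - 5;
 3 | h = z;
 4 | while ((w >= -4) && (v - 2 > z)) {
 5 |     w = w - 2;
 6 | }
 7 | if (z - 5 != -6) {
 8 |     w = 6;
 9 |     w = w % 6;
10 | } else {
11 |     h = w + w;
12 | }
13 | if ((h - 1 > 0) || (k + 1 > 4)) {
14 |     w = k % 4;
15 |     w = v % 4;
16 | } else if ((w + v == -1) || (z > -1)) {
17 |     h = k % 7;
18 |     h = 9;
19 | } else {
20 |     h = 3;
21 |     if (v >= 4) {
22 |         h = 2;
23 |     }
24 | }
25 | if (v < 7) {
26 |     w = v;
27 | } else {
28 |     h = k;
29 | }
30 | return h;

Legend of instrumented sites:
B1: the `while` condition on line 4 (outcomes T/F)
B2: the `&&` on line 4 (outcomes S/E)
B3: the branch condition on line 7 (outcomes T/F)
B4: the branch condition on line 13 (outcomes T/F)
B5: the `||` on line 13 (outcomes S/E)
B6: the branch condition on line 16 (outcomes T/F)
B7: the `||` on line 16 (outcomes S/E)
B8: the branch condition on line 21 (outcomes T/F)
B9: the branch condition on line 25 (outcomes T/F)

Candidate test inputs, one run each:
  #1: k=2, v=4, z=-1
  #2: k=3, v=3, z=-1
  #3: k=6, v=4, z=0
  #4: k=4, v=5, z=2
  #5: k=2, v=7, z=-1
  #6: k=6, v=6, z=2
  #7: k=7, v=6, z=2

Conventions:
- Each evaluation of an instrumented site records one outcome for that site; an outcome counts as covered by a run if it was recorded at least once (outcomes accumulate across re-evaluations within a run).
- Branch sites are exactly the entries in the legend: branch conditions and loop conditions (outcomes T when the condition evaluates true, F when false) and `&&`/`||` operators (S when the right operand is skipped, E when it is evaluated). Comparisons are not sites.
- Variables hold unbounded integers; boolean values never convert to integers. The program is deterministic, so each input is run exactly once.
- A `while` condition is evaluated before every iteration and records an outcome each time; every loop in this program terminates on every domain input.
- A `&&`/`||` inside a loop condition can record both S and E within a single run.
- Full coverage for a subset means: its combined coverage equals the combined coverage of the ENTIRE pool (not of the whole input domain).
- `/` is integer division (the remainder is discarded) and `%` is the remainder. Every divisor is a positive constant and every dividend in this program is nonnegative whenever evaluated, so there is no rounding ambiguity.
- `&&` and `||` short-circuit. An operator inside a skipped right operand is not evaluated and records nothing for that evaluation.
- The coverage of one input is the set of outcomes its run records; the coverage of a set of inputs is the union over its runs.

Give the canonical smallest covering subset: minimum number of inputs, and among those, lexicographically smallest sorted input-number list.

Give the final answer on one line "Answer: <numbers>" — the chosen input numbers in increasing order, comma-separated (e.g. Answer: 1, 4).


input #1, k=2, v=4, z=-1: outcomes B1=T, B1=F, B2=S, B2=E, B3=F, B4=F, B5=E, B6=T, B7=S, B9=T
input #2, k=3, v=3, z=-1: outcomes B1=T, B1=F, B2=S, B2=E, B3=F, B4=F, B5=E, B6=F, B7=E, B8=F, B9=T
input #3, k=6, v=4, z=0: outcomes B1=T, B1=F, B2=S, B2=E, B3=T, B4=T, B5=E, B9=T
input #4, k=4, v=5, z=2: outcomes B1=T, B1=F, B2=S, B2=E, B3=T, B4=T, B5=S, B9=T
input #5, k=2, v=7, z=-1: outcomes B1=T, B1=F, B2=S, B2=E, B3=F, B4=F, B5=E, B6=F, B7=E, B8=T, B9=F
input #6, k=6, v=6, z=2: outcomes B1=T, B1=F, B2=S, B2=E, B3=T, B4=T, B5=S, B9=T
input #7, k=7, v=6, z=2: outcomes B1=T, B1=F, B2=S, B2=E, B3=T, B4=T, B5=S, B9=T
the full pool covers 18 outcomes: B1=T, B1=F, B2=S, B2=E, B3=T, B3=F, B4=T, B4=F, B5=S, B5=E, B6=T, B6=F, B7=S, B7=E, B8=T, B8=F, B9=T, B9=F
no size-1 subset reaches all 18 outcomes (best union: 11/18)
no size-2 subset reaches all 18 outcomes (best union: 15/18)
no size-3 subset reaches all 18 outcomes (best union: 17/18)
inputs {1, 2, 4, 5} (size 4) cover everything; no size-4 subset with a lexicographically smaller index list covers all 18
Answer: 1, 2, 4, 5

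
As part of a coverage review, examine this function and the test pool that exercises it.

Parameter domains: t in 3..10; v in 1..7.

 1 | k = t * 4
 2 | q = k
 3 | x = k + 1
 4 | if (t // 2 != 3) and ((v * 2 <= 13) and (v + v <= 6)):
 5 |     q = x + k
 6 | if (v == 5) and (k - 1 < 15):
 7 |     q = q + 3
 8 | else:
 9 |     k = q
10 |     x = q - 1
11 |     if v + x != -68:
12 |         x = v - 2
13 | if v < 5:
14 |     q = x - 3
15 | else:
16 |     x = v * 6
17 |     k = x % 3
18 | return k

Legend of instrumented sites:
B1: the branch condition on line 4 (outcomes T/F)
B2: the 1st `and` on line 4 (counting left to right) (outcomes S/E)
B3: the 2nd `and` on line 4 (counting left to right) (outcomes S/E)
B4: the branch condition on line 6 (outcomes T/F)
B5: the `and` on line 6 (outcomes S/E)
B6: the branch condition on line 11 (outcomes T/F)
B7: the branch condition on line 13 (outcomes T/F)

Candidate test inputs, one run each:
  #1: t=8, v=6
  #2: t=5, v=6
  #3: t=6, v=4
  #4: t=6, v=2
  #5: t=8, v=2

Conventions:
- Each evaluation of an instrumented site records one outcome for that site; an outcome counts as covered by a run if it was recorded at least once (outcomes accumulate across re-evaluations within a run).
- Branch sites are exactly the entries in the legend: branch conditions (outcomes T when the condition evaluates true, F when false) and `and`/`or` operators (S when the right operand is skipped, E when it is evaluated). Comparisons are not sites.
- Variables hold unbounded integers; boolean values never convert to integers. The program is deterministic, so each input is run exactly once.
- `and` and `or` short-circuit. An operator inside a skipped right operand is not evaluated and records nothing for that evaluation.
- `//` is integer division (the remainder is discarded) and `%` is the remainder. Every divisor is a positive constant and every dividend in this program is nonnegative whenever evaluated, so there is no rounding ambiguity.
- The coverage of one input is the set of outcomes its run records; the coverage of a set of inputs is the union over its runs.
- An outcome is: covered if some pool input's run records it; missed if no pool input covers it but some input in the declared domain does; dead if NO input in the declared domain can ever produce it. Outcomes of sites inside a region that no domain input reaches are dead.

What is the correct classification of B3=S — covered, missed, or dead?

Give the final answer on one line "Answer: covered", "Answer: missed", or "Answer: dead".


no pool input records B3=S
but domain input (t=3, v=7) does record it -> reachable, so missed
Answer: missed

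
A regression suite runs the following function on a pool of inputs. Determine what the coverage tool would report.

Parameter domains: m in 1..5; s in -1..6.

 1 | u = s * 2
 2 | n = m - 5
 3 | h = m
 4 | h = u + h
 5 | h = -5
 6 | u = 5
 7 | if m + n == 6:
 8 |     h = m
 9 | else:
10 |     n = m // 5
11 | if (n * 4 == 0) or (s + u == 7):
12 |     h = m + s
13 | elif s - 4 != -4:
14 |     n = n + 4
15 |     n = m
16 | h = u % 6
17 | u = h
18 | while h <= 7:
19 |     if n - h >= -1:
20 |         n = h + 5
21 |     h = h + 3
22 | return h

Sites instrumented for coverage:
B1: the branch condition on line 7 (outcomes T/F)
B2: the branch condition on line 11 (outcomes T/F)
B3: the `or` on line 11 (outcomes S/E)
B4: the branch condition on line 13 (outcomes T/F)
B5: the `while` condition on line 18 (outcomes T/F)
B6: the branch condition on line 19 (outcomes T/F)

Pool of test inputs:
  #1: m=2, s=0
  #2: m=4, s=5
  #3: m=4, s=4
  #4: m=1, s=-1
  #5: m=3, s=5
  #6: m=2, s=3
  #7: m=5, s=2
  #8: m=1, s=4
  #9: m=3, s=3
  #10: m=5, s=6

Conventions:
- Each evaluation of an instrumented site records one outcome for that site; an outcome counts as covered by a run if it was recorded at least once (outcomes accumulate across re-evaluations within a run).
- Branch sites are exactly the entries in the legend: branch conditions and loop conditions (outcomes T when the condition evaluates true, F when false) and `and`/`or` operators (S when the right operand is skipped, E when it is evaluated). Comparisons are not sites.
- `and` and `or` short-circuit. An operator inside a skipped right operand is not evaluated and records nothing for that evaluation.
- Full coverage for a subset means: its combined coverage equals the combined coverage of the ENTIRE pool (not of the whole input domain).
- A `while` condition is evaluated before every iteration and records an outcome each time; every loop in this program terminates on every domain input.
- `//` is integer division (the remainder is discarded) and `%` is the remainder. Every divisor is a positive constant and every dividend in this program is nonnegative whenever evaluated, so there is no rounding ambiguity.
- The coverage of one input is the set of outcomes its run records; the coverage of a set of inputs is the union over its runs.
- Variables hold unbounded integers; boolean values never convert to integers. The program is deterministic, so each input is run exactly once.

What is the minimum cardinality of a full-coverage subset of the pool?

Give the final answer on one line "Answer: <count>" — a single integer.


run #1 (m=2, s=0) records B1=F, B2=T, B3=S, B5=T, B5=F, B6=F
run #2 (m=4, s=5) records B1=F, B2=T, B3=S, B5=T, B5=F, B6=F
run #3 (m=4, s=4) records B1=F, B2=T, B3=S, B5=T, B5=F, B6=F
run #4 (m=1, s=-1) records B1=F, B2=T, B3=S, B5=T, B5=F, B6=F
run #5 (m=3, s=5) records B1=F, B2=T, B3=S, B5=T, B5=F, B6=F
run #6 (m=2, s=3) records B1=F, B2=T, B3=S, B5=T, B5=F, B6=F
run #7 (m=5, s=2) records B1=F, B2=T, B3=E, B5=T, B5=F, B6=F
run #8 (m=1, s=4) records B1=F, B2=T, B3=S, B5=T, B5=F, B6=F
run #9 (m=3, s=3) records B1=F, B2=T, B3=S, B5=T, B5=F, B6=F
run #10 (m=5, s=6) records B1=F, B2=F, B3=E, B4=T, B5=T, B5=F, B6=T
union over all inputs: B1=F, B2=T, B2=F, B3=S, B3=E, B4=T, B5=T, B5=F, B6=T, B6=F (10 outcomes)
every size-1 subset falls short of the 10 outcomes (best: 7/10)
inputs {1, 10} (size 2) cover everything; no size-2 subset with a lexicographically smaller index list covers all 10
Answer: 2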